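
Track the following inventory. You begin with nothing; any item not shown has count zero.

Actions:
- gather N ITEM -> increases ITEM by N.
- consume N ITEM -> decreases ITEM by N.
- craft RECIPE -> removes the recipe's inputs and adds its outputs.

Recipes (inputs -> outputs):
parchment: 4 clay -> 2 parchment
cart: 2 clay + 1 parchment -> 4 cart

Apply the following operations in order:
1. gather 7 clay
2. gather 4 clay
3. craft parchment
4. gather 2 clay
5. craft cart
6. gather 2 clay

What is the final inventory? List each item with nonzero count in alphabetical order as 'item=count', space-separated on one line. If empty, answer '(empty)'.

After 1 (gather 7 clay): clay=7
After 2 (gather 4 clay): clay=11
After 3 (craft parchment): clay=7 parchment=2
After 4 (gather 2 clay): clay=9 parchment=2
After 5 (craft cart): cart=4 clay=7 parchment=1
After 6 (gather 2 clay): cart=4 clay=9 parchment=1

Answer: cart=4 clay=9 parchment=1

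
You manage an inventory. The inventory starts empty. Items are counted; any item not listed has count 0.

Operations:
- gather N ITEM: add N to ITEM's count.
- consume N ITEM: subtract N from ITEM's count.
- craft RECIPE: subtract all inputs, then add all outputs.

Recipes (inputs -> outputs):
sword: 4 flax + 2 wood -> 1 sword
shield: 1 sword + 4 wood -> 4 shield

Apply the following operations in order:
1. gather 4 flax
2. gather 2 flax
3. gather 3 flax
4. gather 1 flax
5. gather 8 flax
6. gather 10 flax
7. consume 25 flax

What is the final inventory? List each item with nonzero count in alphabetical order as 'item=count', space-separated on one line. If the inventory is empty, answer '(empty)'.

After 1 (gather 4 flax): flax=4
After 2 (gather 2 flax): flax=6
After 3 (gather 3 flax): flax=9
After 4 (gather 1 flax): flax=10
After 5 (gather 8 flax): flax=18
After 6 (gather 10 flax): flax=28
After 7 (consume 25 flax): flax=3

Answer: flax=3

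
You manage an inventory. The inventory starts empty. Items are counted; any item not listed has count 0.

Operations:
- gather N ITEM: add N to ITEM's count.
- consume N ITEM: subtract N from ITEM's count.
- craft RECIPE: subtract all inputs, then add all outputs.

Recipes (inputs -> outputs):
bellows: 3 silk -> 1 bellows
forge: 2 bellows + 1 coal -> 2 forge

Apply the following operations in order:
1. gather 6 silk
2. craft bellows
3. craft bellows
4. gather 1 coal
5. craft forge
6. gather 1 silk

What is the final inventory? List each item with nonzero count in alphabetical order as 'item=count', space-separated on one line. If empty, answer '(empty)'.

After 1 (gather 6 silk): silk=6
After 2 (craft bellows): bellows=1 silk=3
After 3 (craft bellows): bellows=2
After 4 (gather 1 coal): bellows=2 coal=1
After 5 (craft forge): forge=2
After 6 (gather 1 silk): forge=2 silk=1

Answer: forge=2 silk=1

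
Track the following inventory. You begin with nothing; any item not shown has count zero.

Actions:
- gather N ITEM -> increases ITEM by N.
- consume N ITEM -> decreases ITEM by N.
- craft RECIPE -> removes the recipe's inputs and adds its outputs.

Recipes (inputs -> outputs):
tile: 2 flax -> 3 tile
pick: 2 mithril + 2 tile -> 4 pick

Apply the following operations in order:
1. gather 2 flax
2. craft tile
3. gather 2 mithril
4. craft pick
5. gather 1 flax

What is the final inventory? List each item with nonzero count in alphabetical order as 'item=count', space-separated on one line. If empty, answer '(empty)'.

After 1 (gather 2 flax): flax=2
After 2 (craft tile): tile=3
After 3 (gather 2 mithril): mithril=2 tile=3
After 4 (craft pick): pick=4 tile=1
After 5 (gather 1 flax): flax=1 pick=4 tile=1

Answer: flax=1 pick=4 tile=1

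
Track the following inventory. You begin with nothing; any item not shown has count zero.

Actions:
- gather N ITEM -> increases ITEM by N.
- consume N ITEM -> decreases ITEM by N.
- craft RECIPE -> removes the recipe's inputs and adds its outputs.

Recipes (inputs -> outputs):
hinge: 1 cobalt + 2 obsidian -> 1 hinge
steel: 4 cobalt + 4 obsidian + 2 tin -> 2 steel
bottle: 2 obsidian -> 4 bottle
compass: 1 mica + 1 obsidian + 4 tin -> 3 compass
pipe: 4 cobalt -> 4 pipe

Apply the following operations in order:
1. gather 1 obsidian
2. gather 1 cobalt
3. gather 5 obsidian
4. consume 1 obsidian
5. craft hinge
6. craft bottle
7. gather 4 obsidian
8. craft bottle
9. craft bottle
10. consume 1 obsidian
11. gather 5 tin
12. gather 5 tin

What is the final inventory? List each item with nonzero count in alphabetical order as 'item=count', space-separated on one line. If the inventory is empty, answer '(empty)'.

Answer: bottle=12 hinge=1 tin=10

Derivation:
After 1 (gather 1 obsidian): obsidian=1
After 2 (gather 1 cobalt): cobalt=1 obsidian=1
After 3 (gather 5 obsidian): cobalt=1 obsidian=6
After 4 (consume 1 obsidian): cobalt=1 obsidian=5
After 5 (craft hinge): hinge=1 obsidian=3
After 6 (craft bottle): bottle=4 hinge=1 obsidian=1
After 7 (gather 4 obsidian): bottle=4 hinge=1 obsidian=5
After 8 (craft bottle): bottle=8 hinge=1 obsidian=3
After 9 (craft bottle): bottle=12 hinge=1 obsidian=1
After 10 (consume 1 obsidian): bottle=12 hinge=1
After 11 (gather 5 tin): bottle=12 hinge=1 tin=5
After 12 (gather 5 tin): bottle=12 hinge=1 tin=10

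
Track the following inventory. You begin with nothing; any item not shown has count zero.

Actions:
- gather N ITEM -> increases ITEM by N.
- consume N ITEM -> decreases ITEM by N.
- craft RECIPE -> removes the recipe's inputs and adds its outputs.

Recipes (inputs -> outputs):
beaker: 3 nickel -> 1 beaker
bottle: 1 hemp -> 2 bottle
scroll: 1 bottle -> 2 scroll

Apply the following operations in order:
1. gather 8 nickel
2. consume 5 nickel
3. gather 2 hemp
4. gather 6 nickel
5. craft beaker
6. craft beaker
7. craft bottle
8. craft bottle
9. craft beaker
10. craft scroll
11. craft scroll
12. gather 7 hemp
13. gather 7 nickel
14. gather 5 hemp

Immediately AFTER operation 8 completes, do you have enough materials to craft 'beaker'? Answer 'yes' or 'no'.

After 1 (gather 8 nickel): nickel=8
After 2 (consume 5 nickel): nickel=3
After 3 (gather 2 hemp): hemp=2 nickel=3
After 4 (gather 6 nickel): hemp=2 nickel=9
After 5 (craft beaker): beaker=1 hemp=2 nickel=6
After 6 (craft beaker): beaker=2 hemp=2 nickel=3
After 7 (craft bottle): beaker=2 bottle=2 hemp=1 nickel=3
After 8 (craft bottle): beaker=2 bottle=4 nickel=3

Answer: yes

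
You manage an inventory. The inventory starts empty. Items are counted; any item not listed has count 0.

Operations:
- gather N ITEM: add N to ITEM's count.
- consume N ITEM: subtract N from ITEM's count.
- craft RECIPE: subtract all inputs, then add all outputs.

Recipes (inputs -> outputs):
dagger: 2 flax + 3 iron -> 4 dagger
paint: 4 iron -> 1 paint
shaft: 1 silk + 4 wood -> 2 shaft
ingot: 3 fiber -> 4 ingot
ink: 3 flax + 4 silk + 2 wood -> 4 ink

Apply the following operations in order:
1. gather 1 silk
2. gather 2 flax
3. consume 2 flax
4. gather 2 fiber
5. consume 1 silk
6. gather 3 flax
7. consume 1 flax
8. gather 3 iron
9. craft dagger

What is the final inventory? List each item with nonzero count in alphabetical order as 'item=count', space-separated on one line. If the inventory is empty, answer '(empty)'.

Answer: dagger=4 fiber=2

Derivation:
After 1 (gather 1 silk): silk=1
After 2 (gather 2 flax): flax=2 silk=1
After 3 (consume 2 flax): silk=1
After 4 (gather 2 fiber): fiber=2 silk=1
After 5 (consume 1 silk): fiber=2
After 6 (gather 3 flax): fiber=2 flax=3
After 7 (consume 1 flax): fiber=2 flax=2
After 8 (gather 3 iron): fiber=2 flax=2 iron=3
After 9 (craft dagger): dagger=4 fiber=2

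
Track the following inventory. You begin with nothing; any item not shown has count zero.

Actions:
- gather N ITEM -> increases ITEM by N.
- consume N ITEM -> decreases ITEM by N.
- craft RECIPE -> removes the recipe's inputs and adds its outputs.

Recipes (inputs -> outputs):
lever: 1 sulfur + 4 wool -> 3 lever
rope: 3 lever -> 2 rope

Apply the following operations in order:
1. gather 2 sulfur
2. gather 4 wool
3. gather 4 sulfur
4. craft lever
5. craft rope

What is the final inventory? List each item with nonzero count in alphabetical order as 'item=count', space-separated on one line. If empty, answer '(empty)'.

Answer: rope=2 sulfur=5

Derivation:
After 1 (gather 2 sulfur): sulfur=2
After 2 (gather 4 wool): sulfur=2 wool=4
After 3 (gather 4 sulfur): sulfur=6 wool=4
After 4 (craft lever): lever=3 sulfur=5
After 5 (craft rope): rope=2 sulfur=5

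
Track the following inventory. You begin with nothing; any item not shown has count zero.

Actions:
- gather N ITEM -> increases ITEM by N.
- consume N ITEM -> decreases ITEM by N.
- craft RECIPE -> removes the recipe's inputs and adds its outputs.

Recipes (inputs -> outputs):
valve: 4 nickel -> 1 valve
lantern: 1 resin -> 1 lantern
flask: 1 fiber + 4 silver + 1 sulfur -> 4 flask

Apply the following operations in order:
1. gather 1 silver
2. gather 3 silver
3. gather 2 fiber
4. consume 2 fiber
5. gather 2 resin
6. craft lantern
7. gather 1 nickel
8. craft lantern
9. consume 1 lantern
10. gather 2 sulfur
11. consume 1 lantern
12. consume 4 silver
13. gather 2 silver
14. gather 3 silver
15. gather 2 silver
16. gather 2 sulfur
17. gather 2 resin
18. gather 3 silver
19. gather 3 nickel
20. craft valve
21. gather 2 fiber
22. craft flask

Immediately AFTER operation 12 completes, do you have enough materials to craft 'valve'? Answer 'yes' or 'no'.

Answer: no

Derivation:
After 1 (gather 1 silver): silver=1
After 2 (gather 3 silver): silver=4
After 3 (gather 2 fiber): fiber=2 silver=4
After 4 (consume 2 fiber): silver=4
After 5 (gather 2 resin): resin=2 silver=4
After 6 (craft lantern): lantern=1 resin=1 silver=4
After 7 (gather 1 nickel): lantern=1 nickel=1 resin=1 silver=4
After 8 (craft lantern): lantern=2 nickel=1 silver=4
After 9 (consume 1 lantern): lantern=1 nickel=1 silver=4
After 10 (gather 2 sulfur): lantern=1 nickel=1 silver=4 sulfur=2
After 11 (consume 1 lantern): nickel=1 silver=4 sulfur=2
After 12 (consume 4 silver): nickel=1 sulfur=2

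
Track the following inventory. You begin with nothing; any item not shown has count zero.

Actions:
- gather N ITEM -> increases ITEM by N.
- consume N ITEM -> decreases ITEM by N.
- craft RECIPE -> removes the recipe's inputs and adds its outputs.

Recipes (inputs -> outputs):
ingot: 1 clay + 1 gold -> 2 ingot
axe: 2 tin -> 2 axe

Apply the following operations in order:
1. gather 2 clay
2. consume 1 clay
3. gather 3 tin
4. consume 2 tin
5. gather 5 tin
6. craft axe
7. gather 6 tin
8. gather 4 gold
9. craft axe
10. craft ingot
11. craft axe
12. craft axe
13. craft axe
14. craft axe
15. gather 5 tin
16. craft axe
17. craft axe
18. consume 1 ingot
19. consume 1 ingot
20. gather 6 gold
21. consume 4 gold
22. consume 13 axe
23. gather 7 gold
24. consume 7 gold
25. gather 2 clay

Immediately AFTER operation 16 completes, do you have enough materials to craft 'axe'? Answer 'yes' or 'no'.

After 1 (gather 2 clay): clay=2
After 2 (consume 1 clay): clay=1
After 3 (gather 3 tin): clay=1 tin=3
After 4 (consume 2 tin): clay=1 tin=1
After 5 (gather 5 tin): clay=1 tin=6
After 6 (craft axe): axe=2 clay=1 tin=4
After 7 (gather 6 tin): axe=2 clay=1 tin=10
After 8 (gather 4 gold): axe=2 clay=1 gold=4 tin=10
After 9 (craft axe): axe=4 clay=1 gold=4 tin=8
After 10 (craft ingot): axe=4 gold=3 ingot=2 tin=8
After 11 (craft axe): axe=6 gold=3 ingot=2 tin=6
After 12 (craft axe): axe=8 gold=3 ingot=2 tin=4
After 13 (craft axe): axe=10 gold=3 ingot=2 tin=2
After 14 (craft axe): axe=12 gold=3 ingot=2
After 15 (gather 5 tin): axe=12 gold=3 ingot=2 tin=5
After 16 (craft axe): axe=14 gold=3 ingot=2 tin=3

Answer: yes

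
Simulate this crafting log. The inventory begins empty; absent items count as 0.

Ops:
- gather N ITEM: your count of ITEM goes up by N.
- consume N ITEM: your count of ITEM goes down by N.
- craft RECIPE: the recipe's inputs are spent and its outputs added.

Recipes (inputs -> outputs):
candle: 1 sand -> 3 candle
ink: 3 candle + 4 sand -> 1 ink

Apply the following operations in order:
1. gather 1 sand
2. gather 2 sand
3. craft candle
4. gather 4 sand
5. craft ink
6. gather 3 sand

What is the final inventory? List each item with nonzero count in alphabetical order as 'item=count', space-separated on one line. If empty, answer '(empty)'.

After 1 (gather 1 sand): sand=1
After 2 (gather 2 sand): sand=3
After 3 (craft candle): candle=3 sand=2
After 4 (gather 4 sand): candle=3 sand=6
After 5 (craft ink): ink=1 sand=2
After 6 (gather 3 sand): ink=1 sand=5

Answer: ink=1 sand=5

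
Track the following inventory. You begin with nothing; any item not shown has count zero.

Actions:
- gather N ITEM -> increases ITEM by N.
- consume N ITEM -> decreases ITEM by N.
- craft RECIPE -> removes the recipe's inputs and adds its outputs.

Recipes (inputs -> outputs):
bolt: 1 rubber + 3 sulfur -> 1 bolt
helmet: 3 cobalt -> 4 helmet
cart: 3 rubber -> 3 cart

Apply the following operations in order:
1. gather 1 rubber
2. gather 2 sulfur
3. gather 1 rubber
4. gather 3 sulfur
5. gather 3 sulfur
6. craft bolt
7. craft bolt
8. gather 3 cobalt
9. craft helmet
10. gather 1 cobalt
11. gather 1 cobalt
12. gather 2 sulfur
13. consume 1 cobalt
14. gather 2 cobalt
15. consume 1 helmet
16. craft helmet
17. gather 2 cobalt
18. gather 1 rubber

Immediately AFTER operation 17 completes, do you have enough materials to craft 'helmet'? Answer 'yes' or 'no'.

Answer: no

Derivation:
After 1 (gather 1 rubber): rubber=1
After 2 (gather 2 sulfur): rubber=1 sulfur=2
After 3 (gather 1 rubber): rubber=2 sulfur=2
After 4 (gather 3 sulfur): rubber=2 sulfur=5
After 5 (gather 3 sulfur): rubber=2 sulfur=8
After 6 (craft bolt): bolt=1 rubber=1 sulfur=5
After 7 (craft bolt): bolt=2 sulfur=2
After 8 (gather 3 cobalt): bolt=2 cobalt=3 sulfur=2
After 9 (craft helmet): bolt=2 helmet=4 sulfur=2
After 10 (gather 1 cobalt): bolt=2 cobalt=1 helmet=4 sulfur=2
After 11 (gather 1 cobalt): bolt=2 cobalt=2 helmet=4 sulfur=2
After 12 (gather 2 sulfur): bolt=2 cobalt=2 helmet=4 sulfur=4
After 13 (consume 1 cobalt): bolt=2 cobalt=1 helmet=4 sulfur=4
After 14 (gather 2 cobalt): bolt=2 cobalt=3 helmet=4 sulfur=4
After 15 (consume 1 helmet): bolt=2 cobalt=3 helmet=3 sulfur=4
After 16 (craft helmet): bolt=2 helmet=7 sulfur=4
After 17 (gather 2 cobalt): bolt=2 cobalt=2 helmet=7 sulfur=4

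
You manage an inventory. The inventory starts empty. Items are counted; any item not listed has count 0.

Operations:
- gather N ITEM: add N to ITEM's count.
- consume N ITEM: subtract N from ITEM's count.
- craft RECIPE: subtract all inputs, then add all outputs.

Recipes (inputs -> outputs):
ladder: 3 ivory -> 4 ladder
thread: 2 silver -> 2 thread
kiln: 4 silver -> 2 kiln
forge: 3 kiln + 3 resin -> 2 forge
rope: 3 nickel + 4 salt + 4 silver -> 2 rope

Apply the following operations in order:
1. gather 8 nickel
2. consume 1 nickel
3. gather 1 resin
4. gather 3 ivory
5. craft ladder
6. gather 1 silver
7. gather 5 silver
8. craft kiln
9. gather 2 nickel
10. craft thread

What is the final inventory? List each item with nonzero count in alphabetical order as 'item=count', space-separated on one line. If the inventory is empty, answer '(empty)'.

Answer: kiln=2 ladder=4 nickel=9 resin=1 thread=2

Derivation:
After 1 (gather 8 nickel): nickel=8
After 2 (consume 1 nickel): nickel=7
After 3 (gather 1 resin): nickel=7 resin=1
After 4 (gather 3 ivory): ivory=3 nickel=7 resin=1
After 5 (craft ladder): ladder=4 nickel=7 resin=1
After 6 (gather 1 silver): ladder=4 nickel=7 resin=1 silver=1
After 7 (gather 5 silver): ladder=4 nickel=7 resin=1 silver=6
After 8 (craft kiln): kiln=2 ladder=4 nickel=7 resin=1 silver=2
After 9 (gather 2 nickel): kiln=2 ladder=4 nickel=9 resin=1 silver=2
After 10 (craft thread): kiln=2 ladder=4 nickel=9 resin=1 thread=2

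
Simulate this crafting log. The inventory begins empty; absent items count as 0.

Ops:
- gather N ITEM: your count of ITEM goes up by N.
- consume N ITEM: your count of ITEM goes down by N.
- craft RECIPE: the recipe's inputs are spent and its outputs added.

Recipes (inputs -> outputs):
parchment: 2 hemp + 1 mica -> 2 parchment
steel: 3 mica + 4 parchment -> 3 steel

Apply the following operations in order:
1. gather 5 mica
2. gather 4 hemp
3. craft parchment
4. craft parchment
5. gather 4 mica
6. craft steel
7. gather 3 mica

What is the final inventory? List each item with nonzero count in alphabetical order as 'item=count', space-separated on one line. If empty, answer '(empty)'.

Answer: mica=7 steel=3

Derivation:
After 1 (gather 5 mica): mica=5
After 2 (gather 4 hemp): hemp=4 mica=5
After 3 (craft parchment): hemp=2 mica=4 parchment=2
After 4 (craft parchment): mica=3 parchment=4
After 5 (gather 4 mica): mica=7 parchment=4
After 6 (craft steel): mica=4 steel=3
After 7 (gather 3 mica): mica=7 steel=3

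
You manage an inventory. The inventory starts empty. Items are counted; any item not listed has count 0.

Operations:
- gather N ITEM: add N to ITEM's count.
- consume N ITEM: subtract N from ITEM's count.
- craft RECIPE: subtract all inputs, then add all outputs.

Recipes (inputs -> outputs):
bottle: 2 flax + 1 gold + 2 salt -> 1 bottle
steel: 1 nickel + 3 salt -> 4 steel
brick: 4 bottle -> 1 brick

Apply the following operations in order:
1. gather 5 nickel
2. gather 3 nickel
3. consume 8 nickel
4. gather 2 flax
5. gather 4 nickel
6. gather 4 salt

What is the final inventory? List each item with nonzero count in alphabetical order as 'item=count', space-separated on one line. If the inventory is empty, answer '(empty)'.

After 1 (gather 5 nickel): nickel=5
After 2 (gather 3 nickel): nickel=8
After 3 (consume 8 nickel): (empty)
After 4 (gather 2 flax): flax=2
After 5 (gather 4 nickel): flax=2 nickel=4
After 6 (gather 4 salt): flax=2 nickel=4 salt=4

Answer: flax=2 nickel=4 salt=4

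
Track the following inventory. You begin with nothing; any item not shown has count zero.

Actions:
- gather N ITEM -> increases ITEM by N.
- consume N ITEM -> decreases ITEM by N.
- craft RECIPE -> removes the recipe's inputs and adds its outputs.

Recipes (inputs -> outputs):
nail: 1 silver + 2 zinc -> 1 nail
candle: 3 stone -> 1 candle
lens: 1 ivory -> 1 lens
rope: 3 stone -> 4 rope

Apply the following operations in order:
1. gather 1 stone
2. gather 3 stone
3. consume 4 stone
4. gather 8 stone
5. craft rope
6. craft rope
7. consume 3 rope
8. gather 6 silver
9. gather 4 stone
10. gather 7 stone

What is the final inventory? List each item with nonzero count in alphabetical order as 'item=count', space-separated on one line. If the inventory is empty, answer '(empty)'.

After 1 (gather 1 stone): stone=1
After 2 (gather 3 stone): stone=4
After 3 (consume 4 stone): (empty)
After 4 (gather 8 stone): stone=8
After 5 (craft rope): rope=4 stone=5
After 6 (craft rope): rope=8 stone=2
After 7 (consume 3 rope): rope=5 stone=2
After 8 (gather 6 silver): rope=5 silver=6 stone=2
After 9 (gather 4 stone): rope=5 silver=6 stone=6
After 10 (gather 7 stone): rope=5 silver=6 stone=13

Answer: rope=5 silver=6 stone=13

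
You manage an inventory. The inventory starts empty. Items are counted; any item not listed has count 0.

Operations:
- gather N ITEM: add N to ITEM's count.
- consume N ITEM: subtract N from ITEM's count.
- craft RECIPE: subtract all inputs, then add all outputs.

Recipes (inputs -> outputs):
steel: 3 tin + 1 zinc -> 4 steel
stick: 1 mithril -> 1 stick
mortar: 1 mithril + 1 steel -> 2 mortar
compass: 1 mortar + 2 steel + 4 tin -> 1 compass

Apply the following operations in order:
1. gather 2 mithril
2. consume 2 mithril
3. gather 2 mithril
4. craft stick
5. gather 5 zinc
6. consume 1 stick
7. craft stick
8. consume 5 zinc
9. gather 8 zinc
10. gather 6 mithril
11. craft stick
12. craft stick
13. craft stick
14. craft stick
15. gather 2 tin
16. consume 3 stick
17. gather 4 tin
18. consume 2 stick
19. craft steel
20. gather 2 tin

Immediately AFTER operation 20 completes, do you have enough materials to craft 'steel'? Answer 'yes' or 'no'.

After 1 (gather 2 mithril): mithril=2
After 2 (consume 2 mithril): (empty)
After 3 (gather 2 mithril): mithril=2
After 4 (craft stick): mithril=1 stick=1
After 5 (gather 5 zinc): mithril=1 stick=1 zinc=5
After 6 (consume 1 stick): mithril=1 zinc=5
After 7 (craft stick): stick=1 zinc=5
After 8 (consume 5 zinc): stick=1
After 9 (gather 8 zinc): stick=1 zinc=8
After 10 (gather 6 mithril): mithril=6 stick=1 zinc=8
After 11 (craft stick): mithril=5 stick=2 zinc=8
After 12 (craft stick): mithril=4 stick=3 zinc=8
After 13 (craft stick): mithril=3 stick=4 zinc=8
After 14 (craft stick): mithril=2 stick=5 zinc=8
After 15 (gather 2 tin): mithril=2 stick=5 tin=2 zinc=8
After 16 (consume 3 stick): mithril=2 stick=2 tin=2 zinc=8
After 17 (gather 4 tin): mithril=2 stick=2 tin=6 zinc=8
After 18 (consume 2 stick): mithril=2 tin=6 zinc=8
After 19 (craft steel): mithril=2 steel=4 tin=3 zinc=7
After 20 (gather 2 tin): mithril=2 steel=4 tin=5 zinc=7

Answer: yes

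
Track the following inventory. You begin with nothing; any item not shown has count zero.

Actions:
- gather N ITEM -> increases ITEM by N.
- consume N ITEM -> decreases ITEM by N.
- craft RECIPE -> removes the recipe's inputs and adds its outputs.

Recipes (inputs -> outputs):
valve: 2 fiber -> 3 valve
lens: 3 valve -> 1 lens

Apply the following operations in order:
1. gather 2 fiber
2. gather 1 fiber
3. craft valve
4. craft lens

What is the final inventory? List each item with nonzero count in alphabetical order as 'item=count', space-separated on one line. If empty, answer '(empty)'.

Answer: fiber=1 lens=1

Derivation:
After 1 (gather 2 fiber): fiber=2
After 2 (gather 1 fiber): fiber=3
After 3 (craft valve): fiber=1 valve=3
After 4 (craft lens): fiber=1 lens=1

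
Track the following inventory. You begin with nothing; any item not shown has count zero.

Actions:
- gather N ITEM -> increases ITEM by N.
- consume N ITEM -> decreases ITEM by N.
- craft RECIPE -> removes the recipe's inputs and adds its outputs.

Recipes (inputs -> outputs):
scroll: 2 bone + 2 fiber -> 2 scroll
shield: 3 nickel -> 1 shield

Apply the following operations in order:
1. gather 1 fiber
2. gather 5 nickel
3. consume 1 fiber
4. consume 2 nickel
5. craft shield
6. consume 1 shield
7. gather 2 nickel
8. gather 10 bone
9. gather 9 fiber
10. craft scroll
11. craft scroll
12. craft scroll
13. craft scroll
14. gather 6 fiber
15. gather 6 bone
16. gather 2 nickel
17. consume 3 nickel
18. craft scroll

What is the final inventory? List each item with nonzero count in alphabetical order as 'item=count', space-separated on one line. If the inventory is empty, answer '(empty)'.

After 1 (gather 1 fiber): fiber=1
After 2 (gather 5 nickel): fiber=1 nickel=5
After 3 (consume 1 fiber): nickel=5
After 4 (consume 2 nickel): nickel=3
After 5 (craft shield): shield=1
After 6 (consume 1 shield): (empty)
After 7 (gather 2 nickel): nickel=2
After 8 (gather 10 bone): bone=10 nickel=2
After 9 (gather 9 fiber): bone=10 fiber=9 nickel=2
After 10 (craft scroll): bone=8 fiber=7 nickel=2 scroll=2
After 11 (craft scroll): bone=6 fiber=5 nickel=2 scroll=4
After 12 (craft scroll): bone=4 fiber=3 nickel=2 scroll=6
After 13 (craft scroll): bone=2 fiber=1 nickel=2 scroll=8
After 14 (gather 6 fiber): bone=2 fiber=7 nickel=2 scroll=8
After 15 (gather 6 bone): bone=8 fiber=7 nickel=2 scroll=8
After 16 (gather 2 nickel): bone=8 fiber=7 nickel=4 scroll=8
After 17 (consume 3 nickel): bone=8 fiber=7 nickel=1 scroll=8
After 18 (craft scroll): bone=6 fiber=5 nickel=1 scroll=10

Answer: bone=6 fiber=5 nickel=1 scroll=10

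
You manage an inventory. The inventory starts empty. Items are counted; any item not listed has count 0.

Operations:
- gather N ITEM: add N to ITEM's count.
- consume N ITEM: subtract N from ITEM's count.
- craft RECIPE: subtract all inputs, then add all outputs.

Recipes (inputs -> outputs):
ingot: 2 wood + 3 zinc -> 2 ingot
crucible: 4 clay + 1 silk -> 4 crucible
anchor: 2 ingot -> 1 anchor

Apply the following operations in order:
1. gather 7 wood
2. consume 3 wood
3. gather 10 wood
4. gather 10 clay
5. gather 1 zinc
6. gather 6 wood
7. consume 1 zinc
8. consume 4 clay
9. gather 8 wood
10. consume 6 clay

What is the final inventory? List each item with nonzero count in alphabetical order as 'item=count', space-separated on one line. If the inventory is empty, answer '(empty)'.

Answer: wood=28

Derivation:
After 1 (gather 7 wood): wood=7
After 2 (consume 3 wood): wood=4
After 3 (gather 10 wood): wood=14
After 4 (gather 10 clay): clay=10 wood=14
After 5 (gather 1 zinc): clay=10 wood=14 zinc=1
After 6 (gather 6 wood): clay=10 wood=20 zinc=1
After 7 (consume 1 zinc): clay=10 wood=20
After 8 (consume 4 clay): clay=6 wood=20
After 9 (gather 8 wood): clay=6 wood=28
After 10 (consume 6 clay): wood=28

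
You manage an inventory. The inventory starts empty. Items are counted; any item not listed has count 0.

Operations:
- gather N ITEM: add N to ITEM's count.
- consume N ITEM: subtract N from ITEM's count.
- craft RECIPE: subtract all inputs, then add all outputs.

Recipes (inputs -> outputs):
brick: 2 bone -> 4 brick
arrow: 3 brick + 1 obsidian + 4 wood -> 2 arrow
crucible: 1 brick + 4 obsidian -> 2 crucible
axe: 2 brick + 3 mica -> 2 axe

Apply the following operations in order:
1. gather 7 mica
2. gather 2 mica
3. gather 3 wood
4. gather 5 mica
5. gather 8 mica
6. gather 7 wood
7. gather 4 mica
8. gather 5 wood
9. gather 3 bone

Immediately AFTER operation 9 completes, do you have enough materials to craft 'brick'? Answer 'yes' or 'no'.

Answer: yes

Derivation:
After 1 (gather 7 mica): mica=7
After 2 (gather 2 mica): mica=9
After 3 (gather 3 wood): mica=9 wood=3
After 4 (gather 5 mica): mica=14 wood=3
After 5 (gather 8 mica): mica=22 wood=3
After 6 (gather 7 wood): mica=22 wood=10
After 7 (gather 4 mica): mica=26 wood=10
After 8 (gather 5 wood): mica=26 wood=15
After 9 (gather 3 bone): bone=3 mica=26 wood=15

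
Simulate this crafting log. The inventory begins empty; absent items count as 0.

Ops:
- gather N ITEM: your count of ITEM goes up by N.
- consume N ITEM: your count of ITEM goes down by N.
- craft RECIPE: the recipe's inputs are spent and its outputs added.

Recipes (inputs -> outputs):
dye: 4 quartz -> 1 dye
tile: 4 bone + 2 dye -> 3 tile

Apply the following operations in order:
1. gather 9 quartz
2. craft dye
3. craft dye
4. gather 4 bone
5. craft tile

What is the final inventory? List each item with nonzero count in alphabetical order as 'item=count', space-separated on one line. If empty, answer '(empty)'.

Answer: quartz=1 tile=3

Derivation:
After 1 (gather 9 quartz): quartz=9
After 2 (craft dye): dye=1 quartz=5
After 3 (craft dye): dye=2 quartz=1
After 4 (gather 4 bone): bone=4 dye=2 quartz=1
After 5 (craft tile): quartz=1 tile=3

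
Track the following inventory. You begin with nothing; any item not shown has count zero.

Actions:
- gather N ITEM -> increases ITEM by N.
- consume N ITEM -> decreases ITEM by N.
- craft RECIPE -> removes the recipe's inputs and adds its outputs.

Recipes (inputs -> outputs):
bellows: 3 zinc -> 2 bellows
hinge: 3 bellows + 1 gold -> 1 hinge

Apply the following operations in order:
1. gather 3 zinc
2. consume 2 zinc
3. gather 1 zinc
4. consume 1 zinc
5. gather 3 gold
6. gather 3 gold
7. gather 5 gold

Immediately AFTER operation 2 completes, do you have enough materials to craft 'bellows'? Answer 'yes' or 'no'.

After 1 (gather 3 zinc): zinc=3
After 2 (consume 2 zinc): zinc=1

Answer: no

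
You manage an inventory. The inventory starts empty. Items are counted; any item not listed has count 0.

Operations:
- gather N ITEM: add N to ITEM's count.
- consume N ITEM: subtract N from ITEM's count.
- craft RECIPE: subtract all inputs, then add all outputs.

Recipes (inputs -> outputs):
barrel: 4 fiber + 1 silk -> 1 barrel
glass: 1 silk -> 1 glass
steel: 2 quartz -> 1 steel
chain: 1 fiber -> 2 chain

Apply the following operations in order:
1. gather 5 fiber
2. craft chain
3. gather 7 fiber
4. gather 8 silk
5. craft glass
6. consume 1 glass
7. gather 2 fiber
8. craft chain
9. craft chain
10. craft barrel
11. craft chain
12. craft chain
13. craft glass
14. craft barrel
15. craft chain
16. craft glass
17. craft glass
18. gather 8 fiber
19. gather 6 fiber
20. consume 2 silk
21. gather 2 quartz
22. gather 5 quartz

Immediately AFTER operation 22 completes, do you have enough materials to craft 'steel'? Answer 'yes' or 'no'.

After 1 (gather 5 fiber): fiber=5
After 2 (craft chain): chain=2 fiber=4
After 3 (gather 7 fiber): chain=2 fiber=11
After 4 (gather 8 silk): chain=2 fiber=11 silk=8
After 5 (craft glass): chain=2 fiber=11 glass=1 silk=7
After 6 (consume 1 glass): chain=2 fiber=11 silk=7
After 7 (gather 2 fiber): chain=2 fiber=13 silk=7
After 8 (craft chain): chain=4 fiber=12 silk=7
After 9 (craft chain): chain=6 fiber=11 silk=7
After 10 (craft barrel): barrel=1 chain=6 fiber=7 silk=6
After 11 (craft chain): barrel=1 chain=8 fiber=6 silk=6
After 12 (craft chain): barrel=1 chain=10 fiber=5 silk=6
After 13 (craft glass): barrel=1 chain=10 fiber=5 glass=1 silk=5
After 14 (craft barrel): barrel=2 chain=10 fiber=1 glass=1 silk=4
After 15 (craft chain): barrel=2 chain=12 glass=1 silk=4
After 16 (craft glass): barrel=2 chain=12 glass=2 silk=3
After 17 (craft glass): barrel=2 chain=12 glass=3 silk=2
After 18 (gather 8 fiber): barrel=2 chain=12 fiber=8 glass=3 silk=2
After 19 (gather 6 fiber): barrel=2 chain=12 fiber=14 glass=3 silk=2
After 20 (consume 2 silk): barrel=2 chain=12 fiber=14 glass=3
After 21 (gather 2 quartz): barrel=2 chain=12 fiber=14 glass=3 quartz=2
After 22 (gather 5 quartz): barrel=2 chain=12 fiber=14 glass=3 quartz=7

Answer: yes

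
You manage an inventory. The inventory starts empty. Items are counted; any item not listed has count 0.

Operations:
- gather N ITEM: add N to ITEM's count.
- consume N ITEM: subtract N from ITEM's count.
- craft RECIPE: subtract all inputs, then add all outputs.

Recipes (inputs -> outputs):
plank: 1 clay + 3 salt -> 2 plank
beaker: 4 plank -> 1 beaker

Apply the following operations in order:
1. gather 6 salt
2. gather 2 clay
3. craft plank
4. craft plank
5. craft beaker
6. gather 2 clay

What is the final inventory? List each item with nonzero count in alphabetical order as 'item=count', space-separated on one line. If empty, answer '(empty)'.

Answer: beaker=1 clay=2

Derivation:
After 1 (gather 6 salt): salt=6
After 2 (gather 2 clay): clay=2 salt=6
After 3 (craft plank): clay=1 plank=2 salt=3
After 4 (craft plank): plank=4
After 5 (craft beaker): beaker=1
After 6 (gather 2 clay): beaker=1 clay=2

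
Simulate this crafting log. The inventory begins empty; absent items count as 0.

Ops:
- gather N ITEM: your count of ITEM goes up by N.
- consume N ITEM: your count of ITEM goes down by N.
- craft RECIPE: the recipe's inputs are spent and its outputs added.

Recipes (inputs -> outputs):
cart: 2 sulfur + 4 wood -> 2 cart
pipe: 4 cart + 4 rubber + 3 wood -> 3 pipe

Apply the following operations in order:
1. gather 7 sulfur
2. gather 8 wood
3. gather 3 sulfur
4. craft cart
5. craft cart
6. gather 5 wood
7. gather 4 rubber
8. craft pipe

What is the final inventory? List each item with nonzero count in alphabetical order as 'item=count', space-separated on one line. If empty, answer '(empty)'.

After 1 (gather 7 sulfur): sulfur=7
After 2 (gather 8 wood): sulfur=7 wood=8
After 3 (gather 3 sulfur): sulfur=10 wood=8
After 4 (craft cart): cart=2 sulfur=8 wood=4
After 5 (craft cart): cart=4 sulfur=6
After 6 (gather 5 wood): cart=4 sulfur=6 wood=5
After 7 (gather 4 rubber): cart=4 rubber=4 sulfur=6 wood=5
After 8 (craft pipe): pipe=3 sulfur=6 wood=2

Answer: pipe=3 sulfur=6 wood=2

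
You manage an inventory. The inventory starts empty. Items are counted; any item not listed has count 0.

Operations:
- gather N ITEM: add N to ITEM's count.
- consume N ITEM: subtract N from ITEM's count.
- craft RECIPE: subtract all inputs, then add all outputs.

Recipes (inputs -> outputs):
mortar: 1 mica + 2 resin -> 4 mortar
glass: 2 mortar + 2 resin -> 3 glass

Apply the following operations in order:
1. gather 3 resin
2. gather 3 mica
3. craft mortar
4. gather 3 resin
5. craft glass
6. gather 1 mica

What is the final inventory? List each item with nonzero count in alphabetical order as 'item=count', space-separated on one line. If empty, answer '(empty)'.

Answer: glass=3 mica=3 mortar=2 resin=2

Derivation:
After 1 (gather 3 resin): resin=3
After 2 (gather 3 mica): mica=3 resin=3
After 3 (craft mortar): mica=2 mortar=4 resin=1
After 4 (gather 3 resin): mica=2 mortar=4 resin=4
After 5 (craft glass): glass=3 mica=2 mortar=2 resin=2
After 6 (gather 1 mica): glass=3 mica=3 mortar=2 resin=2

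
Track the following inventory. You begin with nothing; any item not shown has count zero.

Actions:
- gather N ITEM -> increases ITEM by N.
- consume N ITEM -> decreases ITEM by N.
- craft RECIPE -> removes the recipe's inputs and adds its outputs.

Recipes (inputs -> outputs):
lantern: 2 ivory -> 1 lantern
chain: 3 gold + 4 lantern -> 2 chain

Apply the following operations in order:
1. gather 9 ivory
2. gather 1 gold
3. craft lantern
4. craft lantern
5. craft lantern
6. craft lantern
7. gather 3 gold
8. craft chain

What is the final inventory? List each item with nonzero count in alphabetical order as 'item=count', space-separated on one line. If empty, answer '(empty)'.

Answer: chain=2 gold=1 ivory=1

Derivation:
After 1 (gather 9 ivory): ivory=9
After 2 (gather 1 gold): gold=1 ivory=9
After 3 (craft lantern): gold=1 ivory=7 lantern=1
After 4 (craft lantern): gold=1 ivory=5 lantern=2
After 5 (craft lantern): gold=1 ivory=3 lantern=3
After 6 (craft lantern): gold=1 ivory=1 lantern=4
After 7 (gather 3 gold): gold=4 ivory=1 lantern=4
After 8 (craft chain): chain=2 gold=1 ivory=1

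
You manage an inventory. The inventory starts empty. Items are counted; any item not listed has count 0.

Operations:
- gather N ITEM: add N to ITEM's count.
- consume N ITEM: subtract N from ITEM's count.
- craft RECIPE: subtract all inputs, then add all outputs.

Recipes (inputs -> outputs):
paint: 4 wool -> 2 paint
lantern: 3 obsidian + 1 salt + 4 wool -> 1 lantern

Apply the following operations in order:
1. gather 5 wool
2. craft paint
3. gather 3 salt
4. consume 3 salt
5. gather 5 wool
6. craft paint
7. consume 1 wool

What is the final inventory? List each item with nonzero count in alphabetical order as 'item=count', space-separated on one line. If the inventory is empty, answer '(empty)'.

Answer: paint=4 wool=1

Derivation:
After 1 (gather 5 wool): wool=5
After 2 (craft paint): paint=2 wool=1
After 3 (gather 3 salt): paint=2 salt=3 wool=1
After 4 (consume 3 salt): paint=2 wool=1
After 5 (gather 5 wool): paint=2 wool=6
After 6 (craft paint): paint=4 wool=2
After 7 (consume 1 wool): paint=4 wool=1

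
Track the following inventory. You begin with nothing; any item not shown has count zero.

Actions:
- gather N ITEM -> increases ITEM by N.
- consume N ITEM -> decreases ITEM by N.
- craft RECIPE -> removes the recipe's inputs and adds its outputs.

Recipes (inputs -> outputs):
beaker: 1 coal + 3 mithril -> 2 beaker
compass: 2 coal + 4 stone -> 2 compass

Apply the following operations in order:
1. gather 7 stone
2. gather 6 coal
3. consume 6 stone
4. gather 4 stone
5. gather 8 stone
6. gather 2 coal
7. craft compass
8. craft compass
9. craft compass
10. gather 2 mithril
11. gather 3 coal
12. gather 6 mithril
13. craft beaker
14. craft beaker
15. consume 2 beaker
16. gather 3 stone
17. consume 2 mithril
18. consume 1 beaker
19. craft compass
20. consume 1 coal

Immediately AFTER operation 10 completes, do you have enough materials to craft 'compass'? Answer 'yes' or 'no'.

After 1 (gather 7 stone): stone=7
After 2 (gather 6 coal): coal=6 stone=7
After 3 (consume 6 stone): coal=6 stone=1
After 4 (gather 4 stone): coal=6 stone=5
After 5 (gather 8 stone): coal=6 stone=13
After 6 (gather 2 coal): coal=8 stone=13
After 7 (craft compass): coal=6 compass=2 stone=9
After 8 (craft compass): coal=4 compass=4 stone=5
After 9 (craft compass): coal=2 compass=6 stone=1
After 10 (gather 2 mithril): coal=2 compass=6 mithril=2 stone=1

Answer: no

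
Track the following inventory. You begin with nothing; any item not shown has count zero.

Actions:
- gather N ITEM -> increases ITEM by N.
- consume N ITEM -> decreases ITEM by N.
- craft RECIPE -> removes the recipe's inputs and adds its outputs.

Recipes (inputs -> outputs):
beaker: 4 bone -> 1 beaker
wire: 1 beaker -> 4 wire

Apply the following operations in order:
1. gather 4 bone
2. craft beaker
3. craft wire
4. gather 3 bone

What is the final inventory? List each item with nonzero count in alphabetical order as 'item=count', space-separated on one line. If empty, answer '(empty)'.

After 1 (gather 4 bone): bone=4
After 2 (craft beaker): beaker=1
After 3 (craft wire): wire=4
After 4 (gather 3 bone): bone=3 wire=4

Answer: bone=3 wire=4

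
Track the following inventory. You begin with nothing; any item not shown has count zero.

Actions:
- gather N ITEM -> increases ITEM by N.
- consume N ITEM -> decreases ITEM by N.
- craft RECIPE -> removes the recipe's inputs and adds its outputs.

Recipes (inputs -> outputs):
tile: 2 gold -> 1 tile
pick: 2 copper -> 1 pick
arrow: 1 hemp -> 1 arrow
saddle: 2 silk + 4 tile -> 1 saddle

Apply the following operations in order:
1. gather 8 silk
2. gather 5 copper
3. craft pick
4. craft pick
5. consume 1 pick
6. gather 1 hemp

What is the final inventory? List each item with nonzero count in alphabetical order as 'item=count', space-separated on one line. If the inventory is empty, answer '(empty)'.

After 1 (gather 8 silk): silk=8
After 2 (gather 5 copper): copper=5 silk=8
After 3 (craft pick): copper=3 pick=1 silk=8
After 4 (craft pick): copper=1 pick=2 silk=8
After 5 (consume 1 pick): copper=1 pick=1 silk=8
After 6 (gather 1 hemp): copper=1 hemp=1 pick=1 silk=8

Answer: copper=1 hemp=1 pick=1 silk=8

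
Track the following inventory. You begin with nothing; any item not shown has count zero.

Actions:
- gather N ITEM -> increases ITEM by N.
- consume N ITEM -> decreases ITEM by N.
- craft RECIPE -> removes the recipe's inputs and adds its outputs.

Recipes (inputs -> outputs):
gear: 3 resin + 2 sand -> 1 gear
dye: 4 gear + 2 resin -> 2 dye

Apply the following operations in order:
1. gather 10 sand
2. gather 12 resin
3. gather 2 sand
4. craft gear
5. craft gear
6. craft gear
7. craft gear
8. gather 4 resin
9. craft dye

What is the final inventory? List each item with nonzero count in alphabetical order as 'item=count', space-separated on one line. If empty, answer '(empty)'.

After 1 (gather 10 sand): sand=10
After 2 (gather 12 resin): resin=12 sand=10
After 3 (gather 2 sand): resin=12 sand=12
After 4 (craft gear): gear=1 resin=9 sand=10
After 5 (craft gear): gear=2 resin=6 sand=8
After 6 (craft gear): gear=3 resin=3 sand=6
After 7 (craft gear): gear=4 sand=4
After 8 (gather 4 resin): gear=4 resin=4 sand=4
After 9 (craft dye): dye=2 resin=2 sand=4

Answer: dye=2 resin=2 sand=4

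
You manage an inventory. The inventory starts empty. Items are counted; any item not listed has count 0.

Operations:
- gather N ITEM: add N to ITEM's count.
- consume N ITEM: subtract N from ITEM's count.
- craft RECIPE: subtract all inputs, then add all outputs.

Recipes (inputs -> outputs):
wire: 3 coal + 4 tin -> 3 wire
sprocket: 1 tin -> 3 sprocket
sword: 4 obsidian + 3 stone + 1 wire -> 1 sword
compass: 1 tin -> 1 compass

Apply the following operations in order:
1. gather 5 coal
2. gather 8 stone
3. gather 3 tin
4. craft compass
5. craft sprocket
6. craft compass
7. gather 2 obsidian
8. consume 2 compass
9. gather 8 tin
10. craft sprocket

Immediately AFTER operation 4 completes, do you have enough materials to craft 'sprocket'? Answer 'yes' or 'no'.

After 1 (gather 5 coal): coal=5
After 2 (gather 8 stone): coal=5 stone=8
After 3 (gather 3 tin): coal=5 stone=8 tin=3
After 4 (craft compass): coal=5 compass=1 stone=8 tin=2

Answer: yes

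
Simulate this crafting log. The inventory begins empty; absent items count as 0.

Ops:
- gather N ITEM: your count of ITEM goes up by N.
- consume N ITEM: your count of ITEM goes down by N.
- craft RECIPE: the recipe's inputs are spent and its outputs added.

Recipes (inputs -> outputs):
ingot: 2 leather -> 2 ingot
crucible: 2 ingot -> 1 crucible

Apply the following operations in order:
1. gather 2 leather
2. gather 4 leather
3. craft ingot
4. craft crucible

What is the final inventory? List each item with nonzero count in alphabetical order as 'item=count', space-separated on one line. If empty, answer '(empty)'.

After 1 (gather 2 leather): leather=2
After 2 (gather 4 leather): leather=6
After 3 (craft ingot): ingot=2 leather=4
After 4 (craft crucible): crucible=1 leather=4

Answer: crucible=1 leather=4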